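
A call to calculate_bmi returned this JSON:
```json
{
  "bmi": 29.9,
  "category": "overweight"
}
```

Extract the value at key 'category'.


overweight


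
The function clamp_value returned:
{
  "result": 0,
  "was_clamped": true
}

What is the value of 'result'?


0


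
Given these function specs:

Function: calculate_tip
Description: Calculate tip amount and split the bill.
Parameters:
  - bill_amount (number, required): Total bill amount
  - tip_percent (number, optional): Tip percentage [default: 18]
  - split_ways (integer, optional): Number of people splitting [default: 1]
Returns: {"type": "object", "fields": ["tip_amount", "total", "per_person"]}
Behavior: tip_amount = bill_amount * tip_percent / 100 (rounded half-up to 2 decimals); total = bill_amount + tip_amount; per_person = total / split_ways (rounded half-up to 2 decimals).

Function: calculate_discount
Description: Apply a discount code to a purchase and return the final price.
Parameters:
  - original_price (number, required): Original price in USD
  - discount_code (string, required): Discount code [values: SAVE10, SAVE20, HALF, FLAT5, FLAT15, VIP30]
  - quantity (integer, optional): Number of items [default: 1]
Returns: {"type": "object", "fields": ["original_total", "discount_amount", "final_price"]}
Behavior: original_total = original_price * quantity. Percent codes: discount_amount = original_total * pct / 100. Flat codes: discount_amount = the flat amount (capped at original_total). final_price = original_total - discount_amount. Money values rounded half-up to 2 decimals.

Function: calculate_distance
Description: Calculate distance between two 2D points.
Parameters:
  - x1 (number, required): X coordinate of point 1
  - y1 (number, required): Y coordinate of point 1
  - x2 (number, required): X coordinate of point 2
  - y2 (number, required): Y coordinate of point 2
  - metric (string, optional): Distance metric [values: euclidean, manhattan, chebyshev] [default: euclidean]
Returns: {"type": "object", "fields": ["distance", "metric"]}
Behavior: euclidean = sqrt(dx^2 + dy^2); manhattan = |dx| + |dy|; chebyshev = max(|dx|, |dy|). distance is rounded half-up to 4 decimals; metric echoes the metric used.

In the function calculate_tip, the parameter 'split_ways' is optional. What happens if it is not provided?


The calculate_tip spec declares:
  - split_ways (integer, optional): Number of people splitting [default: 1]
It defaults to 1


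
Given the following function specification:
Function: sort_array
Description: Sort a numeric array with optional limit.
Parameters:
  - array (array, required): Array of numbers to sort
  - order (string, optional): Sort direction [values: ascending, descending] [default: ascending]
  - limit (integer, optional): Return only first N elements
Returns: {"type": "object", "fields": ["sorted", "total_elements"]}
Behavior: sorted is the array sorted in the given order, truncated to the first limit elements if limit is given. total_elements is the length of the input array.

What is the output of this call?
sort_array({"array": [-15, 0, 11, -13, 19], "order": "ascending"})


sorted ascending: [-15, -13, 0, 11, 19]
total_elements = len(input) = 5
Output:
{"sorted": [-15, -13, 0, 11, 19], "total_elements": 5}


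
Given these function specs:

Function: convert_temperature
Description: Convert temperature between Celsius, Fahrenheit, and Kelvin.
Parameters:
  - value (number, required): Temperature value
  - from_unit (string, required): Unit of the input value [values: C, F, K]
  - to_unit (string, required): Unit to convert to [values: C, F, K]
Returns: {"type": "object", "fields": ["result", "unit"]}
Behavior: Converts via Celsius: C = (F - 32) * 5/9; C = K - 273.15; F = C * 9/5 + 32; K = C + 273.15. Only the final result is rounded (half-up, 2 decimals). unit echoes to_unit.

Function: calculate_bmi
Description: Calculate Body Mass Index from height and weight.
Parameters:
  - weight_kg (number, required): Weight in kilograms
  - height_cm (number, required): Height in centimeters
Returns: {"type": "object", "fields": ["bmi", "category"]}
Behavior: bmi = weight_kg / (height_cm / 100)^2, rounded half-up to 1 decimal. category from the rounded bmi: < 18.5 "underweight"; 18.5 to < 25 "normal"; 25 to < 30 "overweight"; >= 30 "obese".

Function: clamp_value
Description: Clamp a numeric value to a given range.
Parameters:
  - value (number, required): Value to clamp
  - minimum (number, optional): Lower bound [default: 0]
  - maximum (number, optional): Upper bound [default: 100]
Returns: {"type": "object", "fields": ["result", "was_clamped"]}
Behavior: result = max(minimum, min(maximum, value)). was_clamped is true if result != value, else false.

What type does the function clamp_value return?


The clamp_value spec declares Returns: {"type": "object", "fields": ["result", "was_clamped"]}
Type:
object


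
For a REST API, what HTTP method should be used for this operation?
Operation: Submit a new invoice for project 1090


GET = read, POST = create, PUT = update/replace, DELETE = remove
This operation is a create.
POST


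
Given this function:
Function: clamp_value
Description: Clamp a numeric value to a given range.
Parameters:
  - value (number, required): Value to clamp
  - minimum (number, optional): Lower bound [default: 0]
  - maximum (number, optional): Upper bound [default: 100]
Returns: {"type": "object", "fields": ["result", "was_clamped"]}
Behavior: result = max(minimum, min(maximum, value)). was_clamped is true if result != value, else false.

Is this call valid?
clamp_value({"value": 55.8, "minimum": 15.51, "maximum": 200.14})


Checking all required parameters present and types match... All valid.
Valid


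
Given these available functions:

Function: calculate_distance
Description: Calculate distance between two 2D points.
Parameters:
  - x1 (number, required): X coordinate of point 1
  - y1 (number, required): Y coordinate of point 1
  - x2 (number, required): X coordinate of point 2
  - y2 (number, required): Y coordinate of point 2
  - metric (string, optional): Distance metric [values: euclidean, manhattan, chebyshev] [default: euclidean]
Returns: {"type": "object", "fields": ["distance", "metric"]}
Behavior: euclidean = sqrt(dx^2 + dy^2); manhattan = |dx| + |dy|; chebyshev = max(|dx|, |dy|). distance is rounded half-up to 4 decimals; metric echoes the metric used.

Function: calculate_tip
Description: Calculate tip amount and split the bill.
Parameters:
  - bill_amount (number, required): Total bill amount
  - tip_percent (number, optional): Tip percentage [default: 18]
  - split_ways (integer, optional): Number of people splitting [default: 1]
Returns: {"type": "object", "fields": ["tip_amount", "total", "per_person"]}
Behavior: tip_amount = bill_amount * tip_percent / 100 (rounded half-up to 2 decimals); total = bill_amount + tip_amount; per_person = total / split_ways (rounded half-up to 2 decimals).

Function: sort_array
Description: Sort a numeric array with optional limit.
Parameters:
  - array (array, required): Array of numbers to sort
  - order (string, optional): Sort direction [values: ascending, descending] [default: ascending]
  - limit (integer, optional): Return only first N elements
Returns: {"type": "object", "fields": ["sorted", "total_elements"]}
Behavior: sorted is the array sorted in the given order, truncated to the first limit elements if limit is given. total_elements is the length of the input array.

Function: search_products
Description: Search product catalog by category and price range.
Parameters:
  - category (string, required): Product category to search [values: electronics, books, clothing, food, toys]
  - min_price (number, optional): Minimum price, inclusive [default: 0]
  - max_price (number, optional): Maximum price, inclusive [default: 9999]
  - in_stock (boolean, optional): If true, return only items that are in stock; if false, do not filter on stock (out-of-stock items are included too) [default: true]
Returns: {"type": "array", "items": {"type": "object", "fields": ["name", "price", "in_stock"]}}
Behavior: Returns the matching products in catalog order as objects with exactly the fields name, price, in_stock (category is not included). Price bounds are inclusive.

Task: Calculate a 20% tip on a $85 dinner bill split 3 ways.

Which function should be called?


The task needs a function whose description is: Calculate tip amount and split the bill.
calculate_tip


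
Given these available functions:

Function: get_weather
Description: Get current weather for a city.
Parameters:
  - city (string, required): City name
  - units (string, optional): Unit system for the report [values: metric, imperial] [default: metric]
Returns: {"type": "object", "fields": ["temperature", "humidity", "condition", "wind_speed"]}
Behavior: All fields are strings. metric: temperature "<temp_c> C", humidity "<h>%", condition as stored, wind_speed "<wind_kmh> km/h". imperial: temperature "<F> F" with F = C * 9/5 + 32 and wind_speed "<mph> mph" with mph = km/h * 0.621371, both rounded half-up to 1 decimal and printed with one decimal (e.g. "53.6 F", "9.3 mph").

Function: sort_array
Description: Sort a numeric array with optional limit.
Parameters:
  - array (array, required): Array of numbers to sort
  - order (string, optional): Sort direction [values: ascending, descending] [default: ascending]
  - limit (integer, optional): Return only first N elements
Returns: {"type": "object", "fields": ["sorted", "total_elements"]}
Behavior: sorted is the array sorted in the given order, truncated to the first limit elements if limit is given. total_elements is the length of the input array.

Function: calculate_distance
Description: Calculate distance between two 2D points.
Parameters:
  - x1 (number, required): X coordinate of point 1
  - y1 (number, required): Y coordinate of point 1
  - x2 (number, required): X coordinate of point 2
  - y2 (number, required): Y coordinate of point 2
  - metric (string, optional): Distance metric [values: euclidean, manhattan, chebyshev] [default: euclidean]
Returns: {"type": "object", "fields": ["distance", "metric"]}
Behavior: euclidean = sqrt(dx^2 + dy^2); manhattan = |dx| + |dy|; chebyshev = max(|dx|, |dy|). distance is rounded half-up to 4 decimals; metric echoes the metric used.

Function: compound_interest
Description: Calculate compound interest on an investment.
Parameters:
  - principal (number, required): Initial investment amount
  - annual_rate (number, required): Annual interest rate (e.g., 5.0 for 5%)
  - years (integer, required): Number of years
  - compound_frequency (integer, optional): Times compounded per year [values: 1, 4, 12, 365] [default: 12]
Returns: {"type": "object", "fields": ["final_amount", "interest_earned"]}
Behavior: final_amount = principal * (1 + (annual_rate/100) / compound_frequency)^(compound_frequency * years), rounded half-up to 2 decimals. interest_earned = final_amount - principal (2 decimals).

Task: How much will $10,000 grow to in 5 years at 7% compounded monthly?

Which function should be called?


The task needs a function whose description is: Calculate compound interest on an investment.
compound_interest


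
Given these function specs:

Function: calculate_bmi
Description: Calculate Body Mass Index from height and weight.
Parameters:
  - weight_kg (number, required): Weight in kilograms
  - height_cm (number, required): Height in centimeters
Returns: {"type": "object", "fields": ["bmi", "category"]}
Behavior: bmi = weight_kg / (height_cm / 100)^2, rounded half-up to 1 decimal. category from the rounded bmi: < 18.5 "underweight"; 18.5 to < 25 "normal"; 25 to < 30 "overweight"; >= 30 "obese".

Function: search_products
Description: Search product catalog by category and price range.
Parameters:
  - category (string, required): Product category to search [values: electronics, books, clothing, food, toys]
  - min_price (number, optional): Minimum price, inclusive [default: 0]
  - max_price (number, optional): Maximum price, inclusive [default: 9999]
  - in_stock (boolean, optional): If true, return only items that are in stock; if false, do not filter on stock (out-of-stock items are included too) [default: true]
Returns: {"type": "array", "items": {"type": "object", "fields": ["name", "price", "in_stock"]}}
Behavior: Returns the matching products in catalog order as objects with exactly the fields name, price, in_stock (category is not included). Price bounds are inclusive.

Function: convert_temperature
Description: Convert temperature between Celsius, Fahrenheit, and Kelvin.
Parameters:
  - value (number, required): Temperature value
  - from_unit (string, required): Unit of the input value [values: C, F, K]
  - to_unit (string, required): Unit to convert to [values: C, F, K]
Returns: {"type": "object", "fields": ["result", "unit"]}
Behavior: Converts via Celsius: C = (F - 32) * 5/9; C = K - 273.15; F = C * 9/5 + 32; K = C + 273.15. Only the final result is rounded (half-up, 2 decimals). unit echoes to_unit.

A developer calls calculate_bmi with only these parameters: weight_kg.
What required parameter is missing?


Required parameters: weight_kg, height_cm
Provided: weight_kg
Missing: height_cm
height_cm


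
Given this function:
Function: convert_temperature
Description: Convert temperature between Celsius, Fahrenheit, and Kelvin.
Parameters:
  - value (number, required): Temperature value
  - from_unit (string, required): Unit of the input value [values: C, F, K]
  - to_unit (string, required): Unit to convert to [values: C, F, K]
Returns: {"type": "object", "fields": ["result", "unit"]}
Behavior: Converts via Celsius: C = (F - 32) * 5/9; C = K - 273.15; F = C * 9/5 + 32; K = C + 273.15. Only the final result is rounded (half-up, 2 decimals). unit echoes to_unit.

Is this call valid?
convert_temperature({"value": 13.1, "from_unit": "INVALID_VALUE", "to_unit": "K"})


Checking parameter values...
Parameter 'from_unit' has value 'INVALID_VALUE' not in allowed: C, F, K
Invalid - 'from_unit' must be one of C, F, K


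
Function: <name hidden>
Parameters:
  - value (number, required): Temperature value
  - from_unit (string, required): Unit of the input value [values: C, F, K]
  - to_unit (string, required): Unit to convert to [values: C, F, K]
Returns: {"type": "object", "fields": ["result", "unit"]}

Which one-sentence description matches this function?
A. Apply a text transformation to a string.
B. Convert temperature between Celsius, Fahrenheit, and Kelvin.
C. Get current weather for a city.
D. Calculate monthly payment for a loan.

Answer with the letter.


Parameters value, from_unit, to_unit and return ["result", "unit"] fit: Convert temperature between Celsius, Fahrenheit, and Kelvin.
B


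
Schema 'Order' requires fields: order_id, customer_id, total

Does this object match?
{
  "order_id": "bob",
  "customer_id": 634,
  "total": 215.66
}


Checking required fields... All present.
Valid - all required fields present


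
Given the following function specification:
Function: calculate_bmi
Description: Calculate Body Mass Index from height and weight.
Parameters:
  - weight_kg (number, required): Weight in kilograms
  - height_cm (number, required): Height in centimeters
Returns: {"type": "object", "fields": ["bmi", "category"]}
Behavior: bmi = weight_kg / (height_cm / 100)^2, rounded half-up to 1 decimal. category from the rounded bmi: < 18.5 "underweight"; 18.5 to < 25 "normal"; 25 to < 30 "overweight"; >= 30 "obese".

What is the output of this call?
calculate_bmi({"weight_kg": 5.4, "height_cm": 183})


height_m = 183 / 100 = 1.83
bmi = 5.4 / 1.83^2 = 5.4 / 3.3489 = 1.61247 -> 1.6
1.6 < 18.5 -> underweight
Output:
{"bmi": 1.6, "category": "underweight"}


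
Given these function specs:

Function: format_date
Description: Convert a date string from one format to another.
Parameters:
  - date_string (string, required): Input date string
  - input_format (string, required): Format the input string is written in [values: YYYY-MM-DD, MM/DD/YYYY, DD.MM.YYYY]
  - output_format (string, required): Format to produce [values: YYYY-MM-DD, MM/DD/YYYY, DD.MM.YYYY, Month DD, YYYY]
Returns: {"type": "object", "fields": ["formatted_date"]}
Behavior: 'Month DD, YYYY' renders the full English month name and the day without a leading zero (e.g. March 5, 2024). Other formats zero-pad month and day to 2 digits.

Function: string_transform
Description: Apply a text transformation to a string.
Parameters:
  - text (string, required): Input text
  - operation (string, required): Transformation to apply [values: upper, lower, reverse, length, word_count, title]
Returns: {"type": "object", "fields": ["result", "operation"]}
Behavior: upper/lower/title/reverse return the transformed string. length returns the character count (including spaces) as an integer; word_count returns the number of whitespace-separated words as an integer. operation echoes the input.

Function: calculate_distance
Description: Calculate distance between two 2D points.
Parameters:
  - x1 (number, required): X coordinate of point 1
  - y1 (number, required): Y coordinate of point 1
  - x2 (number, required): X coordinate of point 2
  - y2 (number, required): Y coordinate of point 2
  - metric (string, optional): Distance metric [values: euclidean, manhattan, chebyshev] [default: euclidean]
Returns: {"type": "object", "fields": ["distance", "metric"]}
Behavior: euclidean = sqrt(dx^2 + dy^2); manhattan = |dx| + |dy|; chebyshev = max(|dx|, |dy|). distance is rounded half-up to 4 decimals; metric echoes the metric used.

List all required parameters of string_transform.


Parameters of string_transform and their required/optional flag:
  text: required
  operation: required
operation, text


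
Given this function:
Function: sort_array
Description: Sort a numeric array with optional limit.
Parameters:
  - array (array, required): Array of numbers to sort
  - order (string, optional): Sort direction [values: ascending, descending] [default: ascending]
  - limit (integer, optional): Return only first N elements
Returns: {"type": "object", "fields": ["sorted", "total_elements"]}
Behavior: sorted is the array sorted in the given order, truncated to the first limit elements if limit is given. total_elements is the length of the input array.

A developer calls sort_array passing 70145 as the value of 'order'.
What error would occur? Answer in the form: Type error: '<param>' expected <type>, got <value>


Spec: 'order' is declared as string; 70145 is an integer.
Type error: 'order' expected string, got 70145


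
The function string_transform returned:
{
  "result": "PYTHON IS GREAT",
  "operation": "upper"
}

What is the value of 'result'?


PYTHON IS GREAT


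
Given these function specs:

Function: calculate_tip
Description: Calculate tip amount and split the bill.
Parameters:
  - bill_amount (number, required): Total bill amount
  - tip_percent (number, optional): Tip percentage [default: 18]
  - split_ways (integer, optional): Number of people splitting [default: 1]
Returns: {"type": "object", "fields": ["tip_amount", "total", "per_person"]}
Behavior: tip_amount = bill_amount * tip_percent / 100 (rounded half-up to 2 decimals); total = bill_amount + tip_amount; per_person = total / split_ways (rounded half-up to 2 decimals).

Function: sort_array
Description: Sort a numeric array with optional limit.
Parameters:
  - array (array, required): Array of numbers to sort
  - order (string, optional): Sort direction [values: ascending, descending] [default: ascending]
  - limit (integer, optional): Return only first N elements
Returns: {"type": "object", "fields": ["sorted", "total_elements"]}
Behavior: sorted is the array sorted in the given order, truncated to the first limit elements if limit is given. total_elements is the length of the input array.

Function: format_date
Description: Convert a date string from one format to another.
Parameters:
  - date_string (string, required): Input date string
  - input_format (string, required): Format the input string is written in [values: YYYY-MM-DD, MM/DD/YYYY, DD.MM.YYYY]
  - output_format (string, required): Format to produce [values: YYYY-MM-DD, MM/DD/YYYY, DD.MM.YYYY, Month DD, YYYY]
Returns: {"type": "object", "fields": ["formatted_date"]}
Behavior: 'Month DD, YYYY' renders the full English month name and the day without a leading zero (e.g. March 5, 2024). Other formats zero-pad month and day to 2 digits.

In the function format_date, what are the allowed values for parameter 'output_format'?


The format_date spec declares:
  - output_format (string, required): Format to produce [values: YYYY-MM-DD, MM/DD/YYYY, DD.MM.YYYY, Month DD, YYYY]
Allowed values:
YYYY-MM-DD, MM/DD/YYYY, DD.MM.YYYY, Month DD, YYYY


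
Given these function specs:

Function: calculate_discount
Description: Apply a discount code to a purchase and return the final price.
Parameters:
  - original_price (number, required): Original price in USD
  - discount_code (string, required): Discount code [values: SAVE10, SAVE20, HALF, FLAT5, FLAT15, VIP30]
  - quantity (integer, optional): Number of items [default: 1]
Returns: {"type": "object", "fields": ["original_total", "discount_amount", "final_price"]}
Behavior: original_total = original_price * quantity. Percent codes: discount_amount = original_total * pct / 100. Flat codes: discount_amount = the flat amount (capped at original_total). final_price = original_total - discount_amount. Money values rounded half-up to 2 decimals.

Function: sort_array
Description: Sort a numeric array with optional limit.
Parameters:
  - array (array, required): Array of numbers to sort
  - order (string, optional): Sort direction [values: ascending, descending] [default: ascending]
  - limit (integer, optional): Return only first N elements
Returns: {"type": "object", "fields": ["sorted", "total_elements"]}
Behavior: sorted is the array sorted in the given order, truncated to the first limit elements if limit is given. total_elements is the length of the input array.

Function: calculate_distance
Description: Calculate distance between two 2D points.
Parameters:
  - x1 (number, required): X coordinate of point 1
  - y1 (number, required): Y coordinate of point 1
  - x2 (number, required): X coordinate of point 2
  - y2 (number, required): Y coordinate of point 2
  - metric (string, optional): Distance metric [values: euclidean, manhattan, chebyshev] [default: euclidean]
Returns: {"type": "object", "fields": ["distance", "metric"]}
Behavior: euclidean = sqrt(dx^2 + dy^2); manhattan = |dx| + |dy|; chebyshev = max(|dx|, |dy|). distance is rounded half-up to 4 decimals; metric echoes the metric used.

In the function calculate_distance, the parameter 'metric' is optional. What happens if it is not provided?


The calculate_distance spec declares:
  - metric (string, optional): Distance metric [values: euclidean, manhattan, chebyshev] [default: euclidean]
It defaults to euclidean


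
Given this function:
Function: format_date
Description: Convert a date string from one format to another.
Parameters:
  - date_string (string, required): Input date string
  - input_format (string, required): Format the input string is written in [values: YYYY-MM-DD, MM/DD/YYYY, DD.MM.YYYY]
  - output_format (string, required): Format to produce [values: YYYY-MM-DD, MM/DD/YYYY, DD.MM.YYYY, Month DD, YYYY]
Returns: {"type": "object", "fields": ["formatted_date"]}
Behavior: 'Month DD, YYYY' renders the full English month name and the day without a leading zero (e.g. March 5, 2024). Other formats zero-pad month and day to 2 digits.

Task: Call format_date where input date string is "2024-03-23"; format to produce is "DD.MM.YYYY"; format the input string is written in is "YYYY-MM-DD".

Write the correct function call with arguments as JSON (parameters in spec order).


Mapping each described value to its parameter name:
  'Input date string' -> date_string = "2024-03-23"
  'Format to produce' -> output_format = "DD.MM.YYYY"
  'Format the input string is written in' -> input_format = "YYYY-MM-DD"
format_date({"date_string": "2024-03-23", "input_format": "YYYY-MM-DD", "output_format": "DD.MM.YYYY"})


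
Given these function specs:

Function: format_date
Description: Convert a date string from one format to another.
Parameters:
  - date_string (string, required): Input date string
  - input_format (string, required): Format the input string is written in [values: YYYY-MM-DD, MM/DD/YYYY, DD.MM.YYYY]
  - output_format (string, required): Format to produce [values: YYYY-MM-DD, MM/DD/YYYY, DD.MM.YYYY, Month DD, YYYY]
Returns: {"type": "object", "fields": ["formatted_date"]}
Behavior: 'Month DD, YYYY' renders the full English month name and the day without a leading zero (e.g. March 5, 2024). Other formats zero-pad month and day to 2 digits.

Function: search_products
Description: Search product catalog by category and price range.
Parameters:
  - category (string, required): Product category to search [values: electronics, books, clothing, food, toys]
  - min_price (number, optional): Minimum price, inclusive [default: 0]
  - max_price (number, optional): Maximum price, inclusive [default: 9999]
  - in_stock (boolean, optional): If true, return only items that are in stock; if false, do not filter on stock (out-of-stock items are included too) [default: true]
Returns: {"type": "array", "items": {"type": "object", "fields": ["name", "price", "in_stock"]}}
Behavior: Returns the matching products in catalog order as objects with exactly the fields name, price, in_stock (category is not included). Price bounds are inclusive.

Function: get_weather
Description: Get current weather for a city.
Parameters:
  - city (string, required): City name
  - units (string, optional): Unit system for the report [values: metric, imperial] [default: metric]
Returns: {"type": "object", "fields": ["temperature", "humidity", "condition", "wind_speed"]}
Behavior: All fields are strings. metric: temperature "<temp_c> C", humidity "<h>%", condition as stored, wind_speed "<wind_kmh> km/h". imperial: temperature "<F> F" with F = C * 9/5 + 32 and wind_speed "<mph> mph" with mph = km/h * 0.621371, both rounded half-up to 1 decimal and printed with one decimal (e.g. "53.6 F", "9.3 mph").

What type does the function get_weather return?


The get_weather spec declares Returns: {"type": "object", "fields": ["temperature", "humidity", "condition", "wind_speed"]}
Type:
object


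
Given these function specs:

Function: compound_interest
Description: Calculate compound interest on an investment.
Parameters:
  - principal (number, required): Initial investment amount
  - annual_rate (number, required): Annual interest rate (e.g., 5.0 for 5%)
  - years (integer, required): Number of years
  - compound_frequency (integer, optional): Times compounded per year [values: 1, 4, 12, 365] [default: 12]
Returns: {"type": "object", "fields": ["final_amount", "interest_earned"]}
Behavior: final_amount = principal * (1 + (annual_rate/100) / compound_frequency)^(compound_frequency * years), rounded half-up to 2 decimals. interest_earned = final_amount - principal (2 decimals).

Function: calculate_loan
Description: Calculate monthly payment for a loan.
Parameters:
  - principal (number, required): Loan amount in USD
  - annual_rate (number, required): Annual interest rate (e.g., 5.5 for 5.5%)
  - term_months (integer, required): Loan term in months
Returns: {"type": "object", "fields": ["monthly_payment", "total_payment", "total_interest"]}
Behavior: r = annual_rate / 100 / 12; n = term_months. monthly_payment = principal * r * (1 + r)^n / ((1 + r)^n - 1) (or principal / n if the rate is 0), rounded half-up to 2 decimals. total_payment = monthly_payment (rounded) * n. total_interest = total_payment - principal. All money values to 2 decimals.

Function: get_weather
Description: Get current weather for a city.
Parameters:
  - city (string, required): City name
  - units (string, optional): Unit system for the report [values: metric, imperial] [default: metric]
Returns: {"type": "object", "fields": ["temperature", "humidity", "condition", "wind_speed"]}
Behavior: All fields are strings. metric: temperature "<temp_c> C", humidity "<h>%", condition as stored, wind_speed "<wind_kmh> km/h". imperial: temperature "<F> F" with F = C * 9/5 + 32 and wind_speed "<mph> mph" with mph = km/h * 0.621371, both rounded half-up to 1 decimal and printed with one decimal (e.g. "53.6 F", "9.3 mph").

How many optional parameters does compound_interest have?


Parameters of compound_interest: principal (required), annual_rate (required), years (required), compound_frequency (optional)
Optional count:
1


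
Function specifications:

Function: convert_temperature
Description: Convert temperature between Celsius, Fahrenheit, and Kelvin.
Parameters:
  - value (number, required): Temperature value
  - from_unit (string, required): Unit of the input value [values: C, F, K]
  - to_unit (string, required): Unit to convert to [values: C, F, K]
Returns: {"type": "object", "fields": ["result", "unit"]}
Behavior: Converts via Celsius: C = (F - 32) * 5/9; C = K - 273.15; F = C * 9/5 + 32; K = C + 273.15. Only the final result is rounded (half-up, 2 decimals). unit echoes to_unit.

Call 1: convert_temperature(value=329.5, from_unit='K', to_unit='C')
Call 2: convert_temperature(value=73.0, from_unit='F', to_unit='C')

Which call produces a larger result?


Call 1:
  To C: 329.5 - 273.15 = 56.35
  Target is C: 56.35
  Round to 2 decimals: 56.35
  -> 56.35 C
Call 2:
  To C: (73 - 32) * 5/9 = 22.777778
  Target is C: 22.777778
  Round to 2 decimals: 22.78
  -> 22.78 C
Call 1 (56.35 C)


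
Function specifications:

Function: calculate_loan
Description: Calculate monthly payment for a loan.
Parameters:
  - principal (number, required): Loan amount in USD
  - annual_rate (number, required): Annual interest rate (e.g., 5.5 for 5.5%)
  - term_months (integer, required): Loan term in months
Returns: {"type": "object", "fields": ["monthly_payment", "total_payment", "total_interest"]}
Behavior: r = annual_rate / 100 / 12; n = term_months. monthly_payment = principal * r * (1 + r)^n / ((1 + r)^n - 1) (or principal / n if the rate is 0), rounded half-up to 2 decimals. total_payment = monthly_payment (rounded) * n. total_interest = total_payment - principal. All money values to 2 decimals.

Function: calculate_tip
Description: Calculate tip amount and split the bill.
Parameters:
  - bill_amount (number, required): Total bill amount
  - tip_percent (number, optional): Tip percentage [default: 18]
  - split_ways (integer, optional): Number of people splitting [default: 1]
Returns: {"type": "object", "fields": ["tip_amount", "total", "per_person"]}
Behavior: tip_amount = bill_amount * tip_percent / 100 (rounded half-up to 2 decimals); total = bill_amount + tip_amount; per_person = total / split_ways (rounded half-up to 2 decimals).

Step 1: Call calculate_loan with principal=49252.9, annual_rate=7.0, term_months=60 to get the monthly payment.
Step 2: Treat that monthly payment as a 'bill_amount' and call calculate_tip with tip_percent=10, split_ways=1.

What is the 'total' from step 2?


Step 1: calculate_loan(principal=49252.9, annual_rate=7.0, term_months=60)
  r = 7.0 / 100 / 12 = 0.005833333333 (keep full precision)
  (1 + r)^60 = 1.41762526
  monthly_payment = 49252.9 * 0.005833333333 * 1.41762526 / (1.41762526 - 1) = 975.266452 -> 975.27
  total_payment = 975.27 * 60 = 58516.20
  total_interest = 58516.20 - 49252.90 = 9263.30
  -> monthly_payment = 975.27
Step 2: calculate_tip(bill_amount=975.27, tip_percent=10, split_ways=1)
  tip_amount = 975.27 * 10/100 = 97.527 -> 97.53
  total = 975.27 + 97.53 = 1072.80
  per_person = 1072.80 / 1 = 1072.8 -> 1072.80
  -> total = 1072.80
$1072.80


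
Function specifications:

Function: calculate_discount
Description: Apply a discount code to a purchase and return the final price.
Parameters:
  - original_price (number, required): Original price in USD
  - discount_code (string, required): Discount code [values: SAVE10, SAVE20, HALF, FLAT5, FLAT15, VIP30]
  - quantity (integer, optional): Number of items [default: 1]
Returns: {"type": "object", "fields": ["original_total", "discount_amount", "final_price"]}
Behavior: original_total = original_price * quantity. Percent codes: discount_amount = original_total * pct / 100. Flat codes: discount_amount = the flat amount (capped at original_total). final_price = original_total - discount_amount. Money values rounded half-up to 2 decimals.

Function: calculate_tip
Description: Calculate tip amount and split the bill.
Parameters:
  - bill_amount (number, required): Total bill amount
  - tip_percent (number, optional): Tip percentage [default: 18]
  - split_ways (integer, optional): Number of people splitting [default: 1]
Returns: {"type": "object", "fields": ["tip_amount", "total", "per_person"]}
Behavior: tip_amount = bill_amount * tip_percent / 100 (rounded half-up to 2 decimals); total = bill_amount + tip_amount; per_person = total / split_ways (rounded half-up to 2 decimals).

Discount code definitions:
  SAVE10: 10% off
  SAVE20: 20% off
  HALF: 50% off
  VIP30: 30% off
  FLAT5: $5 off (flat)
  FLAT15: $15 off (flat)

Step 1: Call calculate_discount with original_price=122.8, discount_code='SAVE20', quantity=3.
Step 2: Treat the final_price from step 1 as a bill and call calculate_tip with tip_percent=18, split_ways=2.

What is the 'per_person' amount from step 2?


Step 1: calculate_discount(original_price=122.8, discount_code=SAVE20, quantity=3)
  original_total = 122.8 * 3 = 368.40
  SAVE20 = 20% off: discount_amount = 368.40 * 20/100 = 73.68 -> 73.68
  final_price = 368.40 - 73.68 = 294.72
  -> final_price = 294.72
Step 2: calculate_tip(bill_amount=294.72, tip_percent=18, split_ways=2)
  tip_amount = 294.72 * 18/100 = 53.0496 -> 53.05
  total = 294.72 + 53.05 = 347.77
  per_person = 347.77 / 2 = 173.885 -> 173.89
  -> per_person = 173.89
$173.89


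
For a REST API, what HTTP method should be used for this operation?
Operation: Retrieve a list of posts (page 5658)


GET = read, POST = create, PUT = update/replace, DELETE = remove
This operation is a read.
GET


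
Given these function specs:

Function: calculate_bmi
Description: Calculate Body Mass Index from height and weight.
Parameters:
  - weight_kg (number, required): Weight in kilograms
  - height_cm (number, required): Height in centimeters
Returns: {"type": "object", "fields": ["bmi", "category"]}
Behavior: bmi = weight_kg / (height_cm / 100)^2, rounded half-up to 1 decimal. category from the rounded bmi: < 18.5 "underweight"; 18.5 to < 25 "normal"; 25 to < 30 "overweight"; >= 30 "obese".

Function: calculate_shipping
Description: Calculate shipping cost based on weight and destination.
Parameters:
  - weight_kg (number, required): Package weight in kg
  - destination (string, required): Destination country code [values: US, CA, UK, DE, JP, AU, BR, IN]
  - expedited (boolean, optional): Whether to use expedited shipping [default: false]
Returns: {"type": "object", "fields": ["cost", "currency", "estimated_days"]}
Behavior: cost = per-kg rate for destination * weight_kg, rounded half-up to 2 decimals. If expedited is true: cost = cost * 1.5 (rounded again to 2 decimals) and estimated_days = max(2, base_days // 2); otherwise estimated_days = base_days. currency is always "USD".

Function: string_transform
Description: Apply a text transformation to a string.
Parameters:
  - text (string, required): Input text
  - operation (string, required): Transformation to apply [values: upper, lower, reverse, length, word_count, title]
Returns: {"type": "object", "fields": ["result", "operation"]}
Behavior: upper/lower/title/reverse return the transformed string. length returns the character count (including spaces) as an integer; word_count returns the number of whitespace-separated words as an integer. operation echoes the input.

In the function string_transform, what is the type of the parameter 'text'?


The string_transform spec declares:
  - text (string, required): Input text
Type:
string


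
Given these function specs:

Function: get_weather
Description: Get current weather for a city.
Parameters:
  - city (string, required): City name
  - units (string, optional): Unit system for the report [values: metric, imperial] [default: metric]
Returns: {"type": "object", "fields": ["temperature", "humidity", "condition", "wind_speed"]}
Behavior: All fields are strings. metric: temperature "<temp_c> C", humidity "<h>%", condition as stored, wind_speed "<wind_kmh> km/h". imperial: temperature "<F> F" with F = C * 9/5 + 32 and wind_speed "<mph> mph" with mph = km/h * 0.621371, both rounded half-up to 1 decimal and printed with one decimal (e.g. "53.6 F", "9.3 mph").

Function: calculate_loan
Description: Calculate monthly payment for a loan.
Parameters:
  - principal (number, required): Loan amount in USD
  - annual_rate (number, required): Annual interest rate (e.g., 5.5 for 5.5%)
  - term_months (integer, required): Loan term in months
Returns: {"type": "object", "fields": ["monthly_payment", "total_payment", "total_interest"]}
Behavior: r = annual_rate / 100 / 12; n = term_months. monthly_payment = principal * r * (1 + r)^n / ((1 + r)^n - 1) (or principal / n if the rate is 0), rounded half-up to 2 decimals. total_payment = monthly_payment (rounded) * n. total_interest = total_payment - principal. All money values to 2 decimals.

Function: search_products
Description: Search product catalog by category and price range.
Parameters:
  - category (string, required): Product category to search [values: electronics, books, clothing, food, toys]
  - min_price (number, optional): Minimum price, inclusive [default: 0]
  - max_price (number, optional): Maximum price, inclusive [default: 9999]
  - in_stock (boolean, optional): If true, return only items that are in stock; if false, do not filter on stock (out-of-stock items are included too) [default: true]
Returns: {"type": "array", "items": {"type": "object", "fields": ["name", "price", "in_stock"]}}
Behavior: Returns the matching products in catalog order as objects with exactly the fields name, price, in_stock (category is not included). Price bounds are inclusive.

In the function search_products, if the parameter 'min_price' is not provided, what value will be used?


The search_products spec declares:
  - min_price (number, optional): Minimum price, inclusive [default: 0]
Default:
0


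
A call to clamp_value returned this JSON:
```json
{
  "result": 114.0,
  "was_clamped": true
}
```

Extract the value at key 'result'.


114.0


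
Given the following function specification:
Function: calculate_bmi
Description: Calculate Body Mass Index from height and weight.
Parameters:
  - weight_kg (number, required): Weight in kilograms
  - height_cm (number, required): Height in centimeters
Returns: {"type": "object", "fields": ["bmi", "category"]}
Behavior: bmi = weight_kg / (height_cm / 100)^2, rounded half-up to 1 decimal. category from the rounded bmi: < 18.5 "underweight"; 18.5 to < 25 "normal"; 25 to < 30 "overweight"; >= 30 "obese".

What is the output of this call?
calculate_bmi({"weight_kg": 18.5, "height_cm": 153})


height_m = 153 / 100 = 1.53
bmi = 18.5 / 1.53^2 = 18.5 / 2.3409 = 7.902943 -> 7.9
7.9 < 18.5 -> underweight
Output:
{"bmi": 7.9, "category": "underweight"}


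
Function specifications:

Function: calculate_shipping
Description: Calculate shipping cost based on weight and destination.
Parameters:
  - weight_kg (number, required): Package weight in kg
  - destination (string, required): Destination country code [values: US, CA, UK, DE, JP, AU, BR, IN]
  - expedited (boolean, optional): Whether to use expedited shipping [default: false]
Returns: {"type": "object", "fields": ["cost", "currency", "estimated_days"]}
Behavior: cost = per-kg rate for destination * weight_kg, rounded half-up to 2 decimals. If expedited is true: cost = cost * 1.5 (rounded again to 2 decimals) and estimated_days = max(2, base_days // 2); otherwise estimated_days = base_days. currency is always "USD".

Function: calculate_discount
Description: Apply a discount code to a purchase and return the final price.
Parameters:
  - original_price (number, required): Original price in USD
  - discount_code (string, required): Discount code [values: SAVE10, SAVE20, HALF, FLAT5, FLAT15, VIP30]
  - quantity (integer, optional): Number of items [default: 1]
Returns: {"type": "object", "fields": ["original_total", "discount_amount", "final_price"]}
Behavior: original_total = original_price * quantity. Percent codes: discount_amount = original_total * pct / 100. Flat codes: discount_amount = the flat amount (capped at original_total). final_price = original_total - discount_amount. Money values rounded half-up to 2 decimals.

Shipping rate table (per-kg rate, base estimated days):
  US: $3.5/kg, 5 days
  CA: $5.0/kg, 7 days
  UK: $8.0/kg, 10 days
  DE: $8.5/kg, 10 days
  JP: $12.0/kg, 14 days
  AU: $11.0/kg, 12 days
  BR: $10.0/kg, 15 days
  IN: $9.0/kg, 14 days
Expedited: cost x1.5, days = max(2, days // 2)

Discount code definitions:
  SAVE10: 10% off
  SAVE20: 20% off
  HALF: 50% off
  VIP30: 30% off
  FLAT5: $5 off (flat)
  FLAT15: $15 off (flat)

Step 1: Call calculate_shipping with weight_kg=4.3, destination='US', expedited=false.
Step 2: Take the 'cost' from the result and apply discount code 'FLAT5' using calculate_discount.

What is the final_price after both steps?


Step 1: calculate_shipping(weight_kg=4.3, destination=US, expedited=false)
  Rate for US: $3.5/kg, base 5 days
  cost = 3.5 * 4.3 = 15.05 -> 15.05
  expedited not set/false: estimated_days = 5
  -> cost = 15.05 USD
Step 2: calculate_discount(original_price=15.05, discount_code=FLAT5, quantity=1)
  original_total = 15.05 * 1 = 15.05
  FLAT5 = $5 flat: discount_amount = min(5.00, 15.05) = 5.00
  final_price = 15.05 - 5.00 = 10.05
  -> final_price = 10.05
$10.05
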